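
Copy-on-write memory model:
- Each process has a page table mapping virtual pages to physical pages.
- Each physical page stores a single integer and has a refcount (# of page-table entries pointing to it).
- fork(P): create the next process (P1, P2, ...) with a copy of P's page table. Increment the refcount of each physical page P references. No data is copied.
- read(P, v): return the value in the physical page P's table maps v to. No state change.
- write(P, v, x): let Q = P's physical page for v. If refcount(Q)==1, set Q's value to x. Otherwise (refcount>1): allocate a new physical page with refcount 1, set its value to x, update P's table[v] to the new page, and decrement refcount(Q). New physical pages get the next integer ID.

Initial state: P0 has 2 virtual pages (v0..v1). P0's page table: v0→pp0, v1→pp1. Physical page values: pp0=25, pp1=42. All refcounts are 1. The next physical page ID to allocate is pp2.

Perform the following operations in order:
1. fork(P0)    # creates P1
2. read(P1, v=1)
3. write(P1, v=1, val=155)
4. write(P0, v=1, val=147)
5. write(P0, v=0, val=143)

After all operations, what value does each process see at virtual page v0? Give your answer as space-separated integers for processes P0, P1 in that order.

Op 1: fork(P0) -> P1. 2 ppages; refcounts: pp0:2 pp1:2
Op 2: read(P1, v1) -> 42. No state change.
Op 3: write(P1, v1, 155). refcount(pp1)=2>1 -> COPY to pp2. 3 ppages; refcounts: pp0:2 pp1:1 pp2:1
Op 4: write(P0, v1, 147). refcount(pp1)=1 -> write in place. 3 ppages; refcounts: pp0:2 pp1:1 pp2:1
Op 5: write(P0, v0, 143). refcount(pp0)=2>1 -> COPY to pp3. 4 ppages; refcounts: pp0:1 pp1:1 pp2:1 pp3:1
P0: v0 -> pp3 = 143
P1: v0 -> pp0 = 25

Answer: 143 25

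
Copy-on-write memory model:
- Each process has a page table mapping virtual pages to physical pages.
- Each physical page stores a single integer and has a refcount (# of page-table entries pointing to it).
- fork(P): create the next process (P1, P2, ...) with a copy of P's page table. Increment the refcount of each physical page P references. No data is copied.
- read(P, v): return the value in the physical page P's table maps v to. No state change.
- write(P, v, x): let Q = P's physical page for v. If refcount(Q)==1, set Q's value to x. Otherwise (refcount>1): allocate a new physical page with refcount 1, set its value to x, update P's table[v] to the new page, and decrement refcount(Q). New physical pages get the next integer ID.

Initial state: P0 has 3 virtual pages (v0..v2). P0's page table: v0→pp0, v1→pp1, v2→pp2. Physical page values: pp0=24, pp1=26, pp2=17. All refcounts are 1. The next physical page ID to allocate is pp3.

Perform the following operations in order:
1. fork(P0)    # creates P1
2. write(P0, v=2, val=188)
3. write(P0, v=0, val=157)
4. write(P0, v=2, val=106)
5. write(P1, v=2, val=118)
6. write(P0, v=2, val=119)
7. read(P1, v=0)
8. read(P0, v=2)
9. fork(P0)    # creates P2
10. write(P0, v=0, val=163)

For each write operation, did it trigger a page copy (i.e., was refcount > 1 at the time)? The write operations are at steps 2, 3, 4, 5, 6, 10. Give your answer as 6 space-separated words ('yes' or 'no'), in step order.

Op 1: fork(P0) -> P1. 3 ppages; refcounts: pp0:2 pp1:2 pp2:2
Op 2: write(P0, v2, 188). refcount(pp2)=2>1 -> COPY to pp3. 4 ppages; refcounts: pp0:2 pp1:2 pp2:1 pp3:1
Op 3: write(P0, v0, 157). refcount(pp0)=2>1 -> COPY to pp4. 5 ppages; refcounts: pp0:1 pp1:2 pp2:1 pp3:1 pp4:1
Op 4: write(P0, v2, 106). refcount(pp3)=1 -> write in place. 5 ppages; refcounts: pp0:1 pp1:2 pp2:1 pp3:1 pp4:1
Op 5: write(P1, v2, 118). refcount(pp2)=1 -> write in place. 5 ppages; refcounts: pp0:1 pp1:2 pp2:1 pp3:1 pp4:1
Op 6: write(P0, v2, 119). refcount(pp3)=1 -> write in place. 5 ppages; refcounts: pp0:1 pp1:2 pp2:1 pp3:1 pp4:1
Op 7: read(P1, v0) -> 24. No state change.
Op 8: read(P0, v2) -> 119. No state change.
Op 9: fork(P0) -> P2. 5 ppages; refcounts: pp0:1 pp1:3 pp2:1 pp3:2 pp4:2
Op 10: write(P0, v0, 163). refcount(pp4)=2>1 -> COPY to pp5. 6 ppages; refcounts: pp0:1 pp1:3 pp2:1 pp3:2 pp4:1 pp5:1

yes yes no no no yes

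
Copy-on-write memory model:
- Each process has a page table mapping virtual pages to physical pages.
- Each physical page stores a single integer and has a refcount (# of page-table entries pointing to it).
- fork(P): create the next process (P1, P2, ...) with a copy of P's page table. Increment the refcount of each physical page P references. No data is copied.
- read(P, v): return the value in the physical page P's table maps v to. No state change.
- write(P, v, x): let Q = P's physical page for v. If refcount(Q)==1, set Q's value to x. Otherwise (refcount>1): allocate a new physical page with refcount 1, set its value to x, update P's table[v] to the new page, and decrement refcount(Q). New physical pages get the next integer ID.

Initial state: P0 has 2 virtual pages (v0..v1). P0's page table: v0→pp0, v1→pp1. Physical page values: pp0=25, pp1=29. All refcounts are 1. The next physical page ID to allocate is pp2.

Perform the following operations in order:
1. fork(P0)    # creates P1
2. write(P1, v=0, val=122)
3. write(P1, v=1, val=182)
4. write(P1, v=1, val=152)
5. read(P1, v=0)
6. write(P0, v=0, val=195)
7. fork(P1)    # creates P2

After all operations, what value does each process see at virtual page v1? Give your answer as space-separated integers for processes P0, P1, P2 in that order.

Answer: 29 152 152

Derivation:
Op 1: fork(P0) -> P1. 2 ppages; refcounts: pp0:2 pp1:2
Op 2: write(P1, v0, 122). refcount(pp0)=2>1 -> COPY to pp2. 3 ppages; refcounts: pp0:1 pp1:2 pp2:1
Op 3: write(P1, v1, 182). refcount(pp1)=2>1 -> COPY to pp3. 4 ppages; refcounts: pp0:1 pp1:1 pp2:1 pp3:1
Op 4: write(P1, v1, 152). refcount(pp3)=1 -> write in place. 4 ppages; refcounts: pp0:1 pp1:1 pp2:1 pp3:1
Op 5: read(P1, v0) -> 122. No state change.
Op 6: write(P0, v0, 195). refcount(pp0)=1 -> write in place. 4 ppages; refcounts: pp0:1 pp1:1 pp2:1 pp3:1
Op 7: fork(P1) -> P2. 4 ppages; refcounts: pp0:1 pp1:1 pp2:2 pp3:2
P0: v1 -> pp1 = 29
P1: v1 -> pp3 = 152
P2: v1 -> pp3 = 152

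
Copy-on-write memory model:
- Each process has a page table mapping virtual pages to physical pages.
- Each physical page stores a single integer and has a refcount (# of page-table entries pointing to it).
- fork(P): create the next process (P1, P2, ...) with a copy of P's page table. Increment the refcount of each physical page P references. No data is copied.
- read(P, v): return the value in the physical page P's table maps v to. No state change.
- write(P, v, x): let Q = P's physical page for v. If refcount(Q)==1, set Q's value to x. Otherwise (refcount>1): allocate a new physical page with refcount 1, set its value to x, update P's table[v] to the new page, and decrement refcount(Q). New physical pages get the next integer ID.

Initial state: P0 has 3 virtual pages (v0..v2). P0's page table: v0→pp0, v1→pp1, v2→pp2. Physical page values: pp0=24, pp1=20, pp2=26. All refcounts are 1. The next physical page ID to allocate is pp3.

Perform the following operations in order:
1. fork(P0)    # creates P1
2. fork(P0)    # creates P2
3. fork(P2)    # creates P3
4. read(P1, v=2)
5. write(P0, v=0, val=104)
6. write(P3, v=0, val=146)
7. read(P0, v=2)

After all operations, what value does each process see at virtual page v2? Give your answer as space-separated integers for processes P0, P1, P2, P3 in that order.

Answer: 26 26 26 26

Derivation:
Op 1: fork(P0) -> P1. 3 ppages; refcounts: pp0:2 pp1:2 pp2:2
Op 2: fork(P0) -> P2. 3 ppages; refcounts: pp0:3 pp1:3 pp2:3
Op 3: fork(P2) -> P3. 3 ppages; refcounts: pp0:4 pp1:4 pp2:4
Op 4: read(P1, v2) -> 26. No state change.
Op 5: write(P0, v0, 104). refcount(pp0)=4>1 -> COPY to pp3. 4 ppages; refcounts: pp0:3 pp1:4 pp2:4 pp3:1
Op 6: write(P3, v0, 146). refcount(pp0)=3>1 -> COPY to pp4. 5 ppages; refcounts: pp0:2 pp1:4 pp2:4 pp3:1 pp4:1
Op 7: read(P0, v2) -> 26. No state change.
P0: v2 -> pp2 = 26
P1: v2 -> pp2 = 26
P2: v2 -> pp2 = 26
P3: v2 -> pp2 = 26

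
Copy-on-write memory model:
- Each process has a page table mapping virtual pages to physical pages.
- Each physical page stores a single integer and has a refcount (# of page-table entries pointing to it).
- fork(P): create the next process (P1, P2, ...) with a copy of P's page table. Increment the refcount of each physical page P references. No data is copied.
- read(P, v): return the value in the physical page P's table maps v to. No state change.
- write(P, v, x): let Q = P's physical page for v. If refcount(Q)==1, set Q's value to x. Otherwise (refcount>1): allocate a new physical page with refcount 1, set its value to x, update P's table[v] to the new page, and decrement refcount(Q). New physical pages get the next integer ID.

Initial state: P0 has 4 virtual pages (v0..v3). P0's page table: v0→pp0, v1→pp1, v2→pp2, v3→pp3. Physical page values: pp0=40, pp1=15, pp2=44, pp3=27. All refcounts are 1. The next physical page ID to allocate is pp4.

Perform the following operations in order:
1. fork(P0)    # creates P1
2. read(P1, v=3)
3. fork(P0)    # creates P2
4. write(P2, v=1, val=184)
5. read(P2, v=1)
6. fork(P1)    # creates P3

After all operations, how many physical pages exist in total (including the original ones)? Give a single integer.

Op 1: fork(P0) -> P1. 4 ppages; refcounts: pp0:2 pp1:2 pp2:2 pp3:2
Op 2: read(P1, v3) -> 27. No state change.
Op 3: fork(P0) -> P2. 4 ppages; refcounts: pp0:3 pp1:3 pp2:3 pp3:3
Op 4: write(P2, v1, 184). refcount(pp1)=3>1 -> COPY to pp4. 5 ppages; refcounts: pp0:3 pp1:2 pp2:3 pp3:3 pp4:1
Op 5: read(P2, v1) -> 184. No state change.
Op 6: fork(P1) -> P3. 5 ppages; refcounts: pp0:4 pp1:3 pp2:4 pp3:4 pp4:1

Answer: 5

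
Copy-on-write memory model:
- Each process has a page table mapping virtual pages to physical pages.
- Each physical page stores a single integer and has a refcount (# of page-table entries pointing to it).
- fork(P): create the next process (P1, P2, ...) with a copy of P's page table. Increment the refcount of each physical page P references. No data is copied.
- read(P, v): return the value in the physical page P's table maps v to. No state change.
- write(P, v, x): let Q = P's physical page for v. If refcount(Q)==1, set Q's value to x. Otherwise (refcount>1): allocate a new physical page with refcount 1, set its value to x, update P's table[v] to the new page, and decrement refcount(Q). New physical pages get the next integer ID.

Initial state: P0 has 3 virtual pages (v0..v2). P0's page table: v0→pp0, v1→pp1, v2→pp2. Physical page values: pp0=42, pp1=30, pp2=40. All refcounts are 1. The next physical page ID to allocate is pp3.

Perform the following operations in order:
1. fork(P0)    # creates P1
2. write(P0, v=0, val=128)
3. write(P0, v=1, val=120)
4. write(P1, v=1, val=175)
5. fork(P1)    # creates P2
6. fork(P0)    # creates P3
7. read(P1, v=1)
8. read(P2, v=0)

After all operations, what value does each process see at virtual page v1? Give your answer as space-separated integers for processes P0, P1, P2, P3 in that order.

Answer: 120 175 175 120

Derivation:
Op 1: fork(P0) -> P1. 3 ppages; refcounts: pp0:2 pp1:2 pp2:2
Op 2: write(P0, v0, 128). refcount(pp0)=2>1 -> COPY to pp3. 4 ppages; refcounts: pp0:1 pp1:2 pp2:2 pp3:1
Op 3: write(P0, v1, 120). refcount(pp1)=2>1 -> COPY to pp4. 5 ppages; refcounts: pp0:1 pp1:1 pp2:2 pp3:1 pp4:1
Op 4: write(P1, v1, 175). refcount(pp1)=1 -> write in place. 5 ppages; refcounts: pp0:1 pp1:1 pp2:2 pp3:1 pp4:1
Op 5: fork(P1) -> P2. 5 ppages; refcounts: pp0:2 pp1:2 pp2:3 pp3:1 pp4:1
Op 6: fork(P0) -> P3. 5 ppages; refcounts: pp0:2 pp1:2 pp2:4 pp3:2 pp4:2
Op 7: read(P1, v1) -> 175. No state change.
Op 8: read(P2, v0) -> 42. No state change.
P0: v1 -> pp4 = 120
P1: v1 -> pp1 = 175
P2: v1 -> pp1 = 175
P3: v1 -> pp4 = 120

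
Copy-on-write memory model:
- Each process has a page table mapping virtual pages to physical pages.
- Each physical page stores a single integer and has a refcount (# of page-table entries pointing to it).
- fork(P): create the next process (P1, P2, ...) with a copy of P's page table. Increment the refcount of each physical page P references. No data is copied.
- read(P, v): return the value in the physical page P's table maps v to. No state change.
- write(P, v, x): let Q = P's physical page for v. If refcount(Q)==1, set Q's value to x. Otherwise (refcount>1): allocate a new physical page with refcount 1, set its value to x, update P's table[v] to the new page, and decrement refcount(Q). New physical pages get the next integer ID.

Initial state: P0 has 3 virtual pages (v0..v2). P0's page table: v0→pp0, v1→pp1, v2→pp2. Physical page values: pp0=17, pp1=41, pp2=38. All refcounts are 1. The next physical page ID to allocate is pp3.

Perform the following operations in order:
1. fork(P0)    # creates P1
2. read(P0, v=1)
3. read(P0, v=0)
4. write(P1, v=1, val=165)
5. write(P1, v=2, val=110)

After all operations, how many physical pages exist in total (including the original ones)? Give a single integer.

Op 1: fork(P0) -> P1. 3 ppages; refcounts: pp0:2 pp1:2 pp2:2
Op 2: read(P0, v1) -> 41. No state change.
Op 3: read(P0, v0) -> 17. No state change.
Op 4: write(P1, v1, 165). refcount(pp1)=2>1 -> COPY to pp3. 4 ppages; refcounts: pp0:2 pp1:1 pp2:2 pp3:1
Op 5: write(P1, v2, 110). refcount(pp2)=2>1 -> COPY to pp4. 5 ppages; refcounts: pp0:2 pp1:1 pp2:1 pp3:1 pp4:1

Answer: 5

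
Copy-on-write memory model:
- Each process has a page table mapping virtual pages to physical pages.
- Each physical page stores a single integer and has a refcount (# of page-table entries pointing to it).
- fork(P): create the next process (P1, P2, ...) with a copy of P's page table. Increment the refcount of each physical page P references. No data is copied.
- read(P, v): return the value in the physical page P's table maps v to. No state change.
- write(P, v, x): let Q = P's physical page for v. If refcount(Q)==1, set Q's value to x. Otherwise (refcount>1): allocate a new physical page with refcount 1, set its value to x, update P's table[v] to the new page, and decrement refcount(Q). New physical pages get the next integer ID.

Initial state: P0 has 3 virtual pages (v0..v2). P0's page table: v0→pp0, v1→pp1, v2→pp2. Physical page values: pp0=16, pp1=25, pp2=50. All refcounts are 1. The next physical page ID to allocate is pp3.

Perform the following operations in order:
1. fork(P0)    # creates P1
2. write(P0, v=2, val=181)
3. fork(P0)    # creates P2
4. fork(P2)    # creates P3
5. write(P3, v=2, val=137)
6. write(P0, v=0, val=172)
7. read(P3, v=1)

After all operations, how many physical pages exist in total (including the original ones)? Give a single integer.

Op 1: fork(P0) -> P1. 3 ppages; refcounts: pp0:2 pp1:2 pp2:2
Op 2: write(P0, v2, 181). refcount(pp2)=2>1 -> COPY to pp3. 4 ppages; refcounts: pp0:2 pp1:2 pp2:1 pp3:1
Op 3: fork(P0) -> P2. 4 ppages; refcounts: pp0:3 pp1:3 pp2:1 pp3:2
Op 4: fork(P2) -> P3. 4 ppages; refcounts: pp0:4 pp1:4 pp2:1 pp3:3
Op 5: write(P3, v2, 137). refcount(pp3)=3>1 -> COPY to pp4. 5 ppages; refcounts: pp0:4 pp1:4 pp2:1 pp3:2 pp4:1
Op 6: write(P0, v0, 172). refcount(pp0)=4>1 -> COPY to pp5. 6 ppages; refcounts: pp0:3 pp1:4 pp2:1 pp3:2 pp4:1 pp5:1
Op 7: read(P3, v1) -> 25. No state change.

Answer: 6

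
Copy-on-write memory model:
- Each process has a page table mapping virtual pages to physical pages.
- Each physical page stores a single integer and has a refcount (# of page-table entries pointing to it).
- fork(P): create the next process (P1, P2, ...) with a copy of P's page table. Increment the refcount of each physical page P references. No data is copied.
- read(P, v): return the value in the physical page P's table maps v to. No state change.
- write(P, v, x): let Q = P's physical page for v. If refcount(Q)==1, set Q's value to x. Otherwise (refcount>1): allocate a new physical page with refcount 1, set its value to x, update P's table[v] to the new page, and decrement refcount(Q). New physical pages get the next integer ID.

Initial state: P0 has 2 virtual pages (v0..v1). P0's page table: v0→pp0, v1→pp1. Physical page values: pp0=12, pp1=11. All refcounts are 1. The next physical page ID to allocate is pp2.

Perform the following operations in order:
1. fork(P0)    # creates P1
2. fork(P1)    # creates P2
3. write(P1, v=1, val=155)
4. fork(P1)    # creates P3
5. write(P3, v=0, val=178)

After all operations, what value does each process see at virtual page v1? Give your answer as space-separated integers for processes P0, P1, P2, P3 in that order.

Answer: 11 155 11 155

Derivation:
Op 1: fork(P0) -> P1. 2 ppages; refcounts: pp0:2 pp1:2
Op 2: fork(P1) -> P2. 2 ppages; refcounts: pp0:3 pp1:3
Op 3: write(P1, v1, 155). refcount(pp1)=3>1 -> COPY to pp2. 3 ppages; refcounts: pp0:3 pp1:2 pp2:1
Op 4: fork(P1) -> P3. 3 ppages; refcounts: pp0:4 pp1:2 pp2:2
Op 5: write(P3, v0, 178). refcount(pp0)=4>1 -> COPY to pp3. 4 ppages; refcounts: pp0:3 pp1:2 pp2:2 pp3:1
P0: v1 -> pp1 = 11
P1: v1 -> pp2 = 155
P2: v1 -> pp1 = 11
P3: v1 -> pp2 = 155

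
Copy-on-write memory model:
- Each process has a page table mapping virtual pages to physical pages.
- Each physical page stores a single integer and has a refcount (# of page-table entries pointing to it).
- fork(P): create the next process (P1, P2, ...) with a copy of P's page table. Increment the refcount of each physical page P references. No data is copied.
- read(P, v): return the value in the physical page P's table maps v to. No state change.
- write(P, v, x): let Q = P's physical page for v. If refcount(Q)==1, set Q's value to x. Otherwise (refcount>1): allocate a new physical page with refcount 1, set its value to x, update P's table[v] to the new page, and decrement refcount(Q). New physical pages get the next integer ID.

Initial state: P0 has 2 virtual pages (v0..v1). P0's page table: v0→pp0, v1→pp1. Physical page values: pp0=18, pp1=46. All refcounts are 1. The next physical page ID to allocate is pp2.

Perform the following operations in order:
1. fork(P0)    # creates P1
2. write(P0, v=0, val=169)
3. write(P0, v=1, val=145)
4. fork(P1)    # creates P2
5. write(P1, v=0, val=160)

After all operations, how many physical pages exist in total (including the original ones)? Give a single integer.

Answer: 5

Derivation:
Op 1: fork(P0) -> P1. 2 ppages; refcounts: pp0:2 pp1:2
Op 2: write(P0, v0, 169). refcount(pp0)=2>1 -> COPY to pp2. 3 ppages; refcounts: pp0:1 pp1:2 pp2:1
Op 3: write(P0, v1, 145). refcount(pp1)=2>1 -> COPY to pp3. 4 ppages; refcounts: pp0:1 pp1:1 pp2:1 pp3:1
Op 4: fork(P1) -> P2. 4 ppages; refcounts: pp0:2 pp1:2 pp2:1 pp3:1
Op 5: write(P1, v0, 160). refcount(pp0)=2>1 -> COPY to pp4. 5 ppages; refcounts: pp0:1 pp1:2 pp2:1 pp3:1 pp4:1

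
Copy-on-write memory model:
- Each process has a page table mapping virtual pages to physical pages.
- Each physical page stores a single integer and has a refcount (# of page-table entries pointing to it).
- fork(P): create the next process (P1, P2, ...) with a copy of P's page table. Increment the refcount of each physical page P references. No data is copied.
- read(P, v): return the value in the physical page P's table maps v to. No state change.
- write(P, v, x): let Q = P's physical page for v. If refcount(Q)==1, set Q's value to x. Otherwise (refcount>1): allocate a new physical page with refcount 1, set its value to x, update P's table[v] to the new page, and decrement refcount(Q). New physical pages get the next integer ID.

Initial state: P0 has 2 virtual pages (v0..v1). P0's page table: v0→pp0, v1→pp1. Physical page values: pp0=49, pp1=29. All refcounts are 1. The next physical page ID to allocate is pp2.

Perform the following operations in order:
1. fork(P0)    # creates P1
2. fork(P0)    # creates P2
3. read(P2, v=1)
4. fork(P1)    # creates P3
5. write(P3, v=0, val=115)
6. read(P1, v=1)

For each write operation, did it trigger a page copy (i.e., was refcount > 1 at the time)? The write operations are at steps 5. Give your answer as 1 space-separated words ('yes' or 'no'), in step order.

Op 1: fork(P0) -> P1. 2 ppages; refcounts: pp0:2 pp1:2
Op 2: fork(P0) -> P2. 2 ppages; refcounts: pp0:3 pp1:3
Op 3: read(P2, v1) -> 29. No state change.
Op 4: fork(P1) -> P3. 2 ppages; refcounts: pp0:4 pp1:4
Op 5: write(P3, v0, 115). refcount(pp0)=4>1 -> COPY to pp2. 3 ppages; refcounts: pp0:3 pp1:4 pp2:1
Op 6: read(P1, v1) -> 29. No state change.

yes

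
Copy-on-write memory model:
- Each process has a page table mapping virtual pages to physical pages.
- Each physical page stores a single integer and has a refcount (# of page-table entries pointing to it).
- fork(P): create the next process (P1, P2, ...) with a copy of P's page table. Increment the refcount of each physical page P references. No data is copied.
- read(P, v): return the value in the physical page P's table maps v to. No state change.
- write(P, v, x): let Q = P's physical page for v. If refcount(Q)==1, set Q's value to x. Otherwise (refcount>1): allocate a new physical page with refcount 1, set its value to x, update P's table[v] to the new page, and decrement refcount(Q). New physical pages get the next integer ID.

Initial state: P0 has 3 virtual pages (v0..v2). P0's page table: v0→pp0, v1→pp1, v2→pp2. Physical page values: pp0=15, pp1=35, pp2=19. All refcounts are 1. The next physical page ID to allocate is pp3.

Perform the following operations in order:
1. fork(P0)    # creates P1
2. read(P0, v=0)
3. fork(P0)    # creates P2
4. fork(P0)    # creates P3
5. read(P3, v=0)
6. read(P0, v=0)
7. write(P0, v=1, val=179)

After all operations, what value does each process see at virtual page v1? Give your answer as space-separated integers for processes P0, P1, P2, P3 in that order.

Answer: 179 35 35 35

Derivation:
Op 1: fork(P0) -> P1. 3 ppages; refcounts: pp0:2 pp1:2 pp2:2
Op 2: read(P0, v0) -> 15. No state change.
Op 3: fork(P0) -> P2. 3 ppages; refcounts: pp0:3 pp1:3 pp2:3
Op 4: fork(P0) -> P3. 3 ppages; refcounts: pp0:4 pp1:4 pp2:4
Op 5: read(P3, v0) -> 15. No state change.
Op 6: read(P0, v0) -> 15. No state change.
Op 7: write(P0, v1, 179). refcount(pp1)=4>1 -> COPY to pp3. 4 ppages; refcounts: pp0:4 pp1:3 pp2:4 pp3:1
P0: v1 -> pp3 = 179
P1: v1 -> pp1 = 35
P2: v1 -> pp1 = 35
P3: v1 -> pp1 = 35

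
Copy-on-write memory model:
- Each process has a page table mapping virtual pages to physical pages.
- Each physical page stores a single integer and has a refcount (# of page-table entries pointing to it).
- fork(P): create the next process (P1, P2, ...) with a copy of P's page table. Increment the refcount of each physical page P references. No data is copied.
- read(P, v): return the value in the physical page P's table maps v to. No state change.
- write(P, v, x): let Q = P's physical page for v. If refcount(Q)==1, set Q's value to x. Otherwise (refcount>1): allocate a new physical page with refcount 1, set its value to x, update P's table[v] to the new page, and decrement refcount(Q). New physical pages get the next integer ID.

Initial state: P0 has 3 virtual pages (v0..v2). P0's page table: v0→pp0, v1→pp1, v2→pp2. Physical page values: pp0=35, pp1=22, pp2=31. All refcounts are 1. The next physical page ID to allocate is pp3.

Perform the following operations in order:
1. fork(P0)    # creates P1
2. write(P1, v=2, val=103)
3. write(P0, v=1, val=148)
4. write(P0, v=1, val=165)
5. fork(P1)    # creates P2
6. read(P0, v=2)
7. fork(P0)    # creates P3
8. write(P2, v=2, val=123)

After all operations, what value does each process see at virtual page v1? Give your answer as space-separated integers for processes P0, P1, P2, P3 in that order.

Answer: 165 22 22 165

Derivation:
Op 1: fork(P0) -> P1. 3 ppages; refcounts: pp0:2 pp1:2 pp2:2
Op 2: write(P1, v2, 103). refcount(pp2)=2>1 -> COPY to pp3. 4 ppages; refcounts: pp0:2 pp1:2 pp2:1 pp3:1
Op 3: write(P0, v1, 148). refcount(pp1)=2>1 -> COPY to pp4. 5 ppages; refcounts: pp0:2 pp1:1 pp2:1 pp3:1 pp4:1
Op 4: write(P0, v1, 165). refcount(pp4)=1 -> write in place. 5 ppages; refcounts: pp0:2 pp1:1 pp2:1 pp3:1 pp4:1
Op 5: fork(P1) -> P2. 5 ppages; refcounts: pp0:3 pp1:2 pp2:1 pp3:2 pp4:1
Op 6: read(P0, v2) -> 31. No state change.
Op 7: fork(P0) -> P3. 5 ppages; refcounts: pp0:4 pp1:2 pp2:2 pp3:2 pp4:2
Op 8: write(P2, v2, 123). refcount(pp3)=2>1 -> COPY to pp5. 6 ppages; refcounts: pp0:4 pp1:2 pp2:2 pp3:1 pp4:2 pp5:1
P0: v1 -> pp4 = 165
P1: v1 -> pp1 = 22
P2: v1 -> pp1 = 22
P3: v1 -> pp4 = 165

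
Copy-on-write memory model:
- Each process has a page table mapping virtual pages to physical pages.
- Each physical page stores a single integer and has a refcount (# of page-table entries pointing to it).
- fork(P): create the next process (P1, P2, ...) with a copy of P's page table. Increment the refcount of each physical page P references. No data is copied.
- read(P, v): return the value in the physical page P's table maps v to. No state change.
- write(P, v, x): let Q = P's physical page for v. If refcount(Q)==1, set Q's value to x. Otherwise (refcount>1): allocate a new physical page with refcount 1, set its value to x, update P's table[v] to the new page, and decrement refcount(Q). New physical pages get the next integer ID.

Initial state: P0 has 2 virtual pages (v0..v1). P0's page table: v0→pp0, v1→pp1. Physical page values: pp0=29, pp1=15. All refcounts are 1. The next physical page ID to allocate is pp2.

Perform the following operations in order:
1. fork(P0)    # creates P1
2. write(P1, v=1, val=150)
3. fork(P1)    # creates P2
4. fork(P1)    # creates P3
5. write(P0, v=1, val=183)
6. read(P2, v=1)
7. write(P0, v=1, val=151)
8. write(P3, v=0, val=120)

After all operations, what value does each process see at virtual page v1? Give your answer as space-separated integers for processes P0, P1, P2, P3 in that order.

Op 1: fork(P0) -> P1. 2 ppages; refcounts: pp0:2 pp1:2
Op 2: write(P1, v1, 150). refcount(pp1)=2>1 -> COPY to pp2. 3 ppages; refcounts: pp0:2 pp1:1 pp2:1
Op 3: fork(P1) -> P2. 3 ppages; refcounts: pp0:3 pp1:1 pp2:2
Op 4: fork(P1) -> P3. 3 ppages; refcounts: pp0:4 pp1:1 pp2:3
Op 5: write(P0, v1, 183). refcount(pp1)=1 -> write in place. 3 ppages; refcounts: pp0:4 pp1:1 pp2:3
Op 6: read(P2, v1) -> 150. No state change.
Op 7: write(P0, v1, 151). refcount(pp1)=1 -> write in place. 3 ppages; refcounts: pp0:4 pp1:1 pp2:3
Op 8: write(P3, v0, 120). refcount(pp0)=4>1 -> COPY to pp3. 4 ppages; refcounts: pp0:3 pp1:1 pp2:3 pp3:1
P0: v1 -> pp1 = 151
P1: v1 -> pp2 = 150
P2: v1 -> pp2 = 150
P3: v1 -> pp2 = 150

Answer: 151 150 150 150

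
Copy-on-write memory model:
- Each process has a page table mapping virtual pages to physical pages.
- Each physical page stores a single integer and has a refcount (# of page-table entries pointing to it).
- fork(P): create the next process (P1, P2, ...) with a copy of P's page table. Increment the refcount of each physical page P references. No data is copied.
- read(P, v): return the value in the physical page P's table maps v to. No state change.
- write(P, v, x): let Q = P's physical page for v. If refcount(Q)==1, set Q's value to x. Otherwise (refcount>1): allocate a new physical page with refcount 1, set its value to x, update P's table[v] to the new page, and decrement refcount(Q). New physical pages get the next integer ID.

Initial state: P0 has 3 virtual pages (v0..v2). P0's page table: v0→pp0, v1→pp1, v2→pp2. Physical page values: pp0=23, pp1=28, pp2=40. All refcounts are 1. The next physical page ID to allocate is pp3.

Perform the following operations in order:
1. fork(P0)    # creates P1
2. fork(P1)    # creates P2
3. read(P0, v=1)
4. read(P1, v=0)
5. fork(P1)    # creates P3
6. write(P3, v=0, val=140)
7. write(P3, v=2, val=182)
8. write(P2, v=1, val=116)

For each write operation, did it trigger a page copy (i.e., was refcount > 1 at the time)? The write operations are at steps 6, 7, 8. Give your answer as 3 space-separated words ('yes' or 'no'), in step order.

Op 1: fork(P0) -> P1. 3 ppages; refcounts: pp0:2 pp1:2 pp2:2
Op 2: fork(P1) -> P2. 3 ppages; refcounts: pp0:3 pp1:3 pp2:3
Op 3: read(P0, v1) -> 28. No state change.
Op 4: read(P1, v0) -> 23. No state change.
Op 5: fork(P1) -> P3. 3 ppages; refcounts: pp0:4 pp1:4 pp2:4
Op 6: write(P3, v0, 140). refcount(pp0)=4>1 -> COPY to pp3. 4 ppages; refcounts: pp0:3 pp1:4 pp2:4 pp3:1
Op 7: write(P3, v2, 182). refcount(pp2)=4>1 -> COPY to pp4. 5 ppages; refcounts: pp0:3 pp1:4 pp2:3 pp3:1 pp4:1
Op 8: write(P2, v1, 116). refcount(pp1)=4>1 -> COPY to pp5. 6 ppages; refcounts: pp0:3 pp1:3 pp2:3 pp3:1 pp4:1 pp5:1

yes yes yes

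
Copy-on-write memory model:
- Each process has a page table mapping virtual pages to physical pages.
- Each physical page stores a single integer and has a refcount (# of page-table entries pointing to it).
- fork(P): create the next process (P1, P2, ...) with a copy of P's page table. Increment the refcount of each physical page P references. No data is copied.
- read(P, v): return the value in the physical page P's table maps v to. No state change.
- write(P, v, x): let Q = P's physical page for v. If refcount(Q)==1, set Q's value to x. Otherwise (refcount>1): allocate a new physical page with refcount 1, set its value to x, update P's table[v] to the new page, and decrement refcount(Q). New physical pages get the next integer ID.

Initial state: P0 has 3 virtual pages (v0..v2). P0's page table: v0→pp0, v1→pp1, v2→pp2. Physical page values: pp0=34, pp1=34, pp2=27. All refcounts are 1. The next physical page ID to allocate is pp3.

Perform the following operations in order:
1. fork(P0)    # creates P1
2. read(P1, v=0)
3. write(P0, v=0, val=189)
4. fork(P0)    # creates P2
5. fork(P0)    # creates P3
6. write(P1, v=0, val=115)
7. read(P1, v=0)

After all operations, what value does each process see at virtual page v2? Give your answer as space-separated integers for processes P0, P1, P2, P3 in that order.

Op 1: fork(P0) -> P1. 3 ppages; refcounts: pp0:2 pp1:2 pp2:2
Op 2: read(P1, v0) -> 34. No state change.
Op 3: write(P0, v0, 189). refcount(pp0)=2>1 -> COPY to pp3. 4 ppages; refcounts: pp0:1 pp1:2 pp2:2 pp3:1
Op 4: fork(P0) -> P2. 4 ppages; refcounts: pp0:1 pp1:3 pp2:3 pp3:2
Op 5: fork(P0) -> P3. 4 ppages; refcounts: pp0:1 pp1:4 pp2:4 pp3:3
Op 6: write(P1, v0, 115). refcount(pp0)=1 -> write in place. 4 ppages; refcounts: pp0:1 pp1:4 pp2:4 pp3:3
Op 7: read(P1, v0) -> 115. No state change.
P0: v2 -> pp2 = 27
P1: v2 -> pp2 = 27
P2: v2 -> pp2 = 27
P3: v2 -> pp2 = 27

Answer: 27 27 27 27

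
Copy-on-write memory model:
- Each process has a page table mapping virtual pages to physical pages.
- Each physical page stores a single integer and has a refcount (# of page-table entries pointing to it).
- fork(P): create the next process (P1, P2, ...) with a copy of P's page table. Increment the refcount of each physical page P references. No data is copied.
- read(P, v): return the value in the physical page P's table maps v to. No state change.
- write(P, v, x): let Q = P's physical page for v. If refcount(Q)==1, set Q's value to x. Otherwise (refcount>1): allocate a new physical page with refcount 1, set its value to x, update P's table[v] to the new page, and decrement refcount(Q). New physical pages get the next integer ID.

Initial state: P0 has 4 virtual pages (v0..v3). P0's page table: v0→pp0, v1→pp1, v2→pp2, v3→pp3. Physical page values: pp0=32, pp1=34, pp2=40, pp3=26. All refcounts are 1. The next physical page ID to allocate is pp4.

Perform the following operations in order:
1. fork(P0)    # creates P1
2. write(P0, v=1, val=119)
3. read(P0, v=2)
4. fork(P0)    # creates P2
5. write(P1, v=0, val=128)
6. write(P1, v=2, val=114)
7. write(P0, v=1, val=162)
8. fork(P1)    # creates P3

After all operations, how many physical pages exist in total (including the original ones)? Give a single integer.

Answer: 8

Derivation:
Op 1: fork(P0) -> P1. 4 ppages; refcounts: pp0:2 pp1:2 pp2:2 pp3:2
Op 2: write(P0, v1, 119). refcount(pp1)=2>1 -> COPY to pp4. 5 ppages; refcounts: pp0:2 pp1:1 pp2:2 pp3:2 pp4:1
Op 3: read(P0, v2) -> 40. No state change.
Op 4: fork(P0) -> P2. 5 ppages; refcounts: pp0:3 pp1:1 pp2:3 pp3:3 pp4:2
Op 5: write(P1, v0, 128). refcount(pp0)=3>1 -> COPY to pp5. 6 ppages; refcounts: pp0:2 pp1:1 pp2:3 pp3:3 pp4:2 pp5:1
Op 6: write(P1, v2, 114). refcount(pp2)=3>1 -> COPY to pp6. 7 ppages; refcounts: pp0:2 pp1:1 pp2:2 pp3:3 pp4:2 pp5:1 pp6:1
Op 7: write(P0, v1, 162). refcount(pp4)=2>1 -> COPY to pp7. 8 ppages; refcounts: pp0:2 pp1:1 pp2:2 pp3:3 pp4:1 pp5:1 pp6:1 pp7:1
Op 8: fork(P1) -> P3. 8 ppages; refcounts: pp0:2 pp1:2 pp2:2 pp3:4 pp4:1 pp5:2 pp6:2 pp7:1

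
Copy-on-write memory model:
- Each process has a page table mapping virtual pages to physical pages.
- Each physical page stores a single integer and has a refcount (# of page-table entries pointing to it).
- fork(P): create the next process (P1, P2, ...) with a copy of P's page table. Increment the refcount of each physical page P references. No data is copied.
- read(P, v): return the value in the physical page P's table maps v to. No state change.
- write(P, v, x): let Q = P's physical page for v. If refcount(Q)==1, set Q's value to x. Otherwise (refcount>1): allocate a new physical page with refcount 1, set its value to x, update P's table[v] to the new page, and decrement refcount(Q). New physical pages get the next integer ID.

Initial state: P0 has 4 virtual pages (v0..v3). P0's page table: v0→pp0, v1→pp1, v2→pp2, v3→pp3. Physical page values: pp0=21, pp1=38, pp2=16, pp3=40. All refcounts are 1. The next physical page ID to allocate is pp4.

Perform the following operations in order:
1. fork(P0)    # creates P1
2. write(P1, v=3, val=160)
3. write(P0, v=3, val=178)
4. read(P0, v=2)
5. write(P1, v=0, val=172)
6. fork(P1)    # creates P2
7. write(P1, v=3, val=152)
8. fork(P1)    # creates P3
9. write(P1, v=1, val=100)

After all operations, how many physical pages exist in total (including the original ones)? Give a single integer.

Op 1: fork(P0) -> P1. 4 ppages; refcounts: pp0:2 pp1:2 pp2:2 pp3:2
Op 2: write(P1, v3, 160). refcount(pp3)=2>1 -> COPY to pp4. 5 ppages; refcounts: pp0:2 pp1:2 pp2:2 pp3:1 pp4:1
Op 3: write(P0, v3, 178). refcount(pp3)=1 -> write in place. 5 ppages; refcounts: pp0:2 pp1:2 pp2:2 pp3:1 pp4:1
Op 4: read(P0, v2) -> 16. No state change.
Op 5: write(P1, v0, 172). refcount(pp0)=2>1 -> COPY to pp5. 6 ppages; refcounts: pp0:1 pp1:2 pp2:2 pp3:1 pp4:1 pp5:1
Op 6: fork(P1) -> P2. 6 ppages; refcounts: pp0:1 pp1:3 pp2:3 pp3:1 pp4:2 pp5:2
Op 7: write(P1, v3, 152). refcount(pp4)=2>1 -> COPY to pp6. 7 ppages; refcounts: pp0:1 pp1:3 pp2:3 pp3:1 pp4:1 pp5:2 pp6:1
Op 8: fork(P1) -> P3. 7 ppages; refcounts: pp0:1 pp1:4 pp2:4 pp3:1 pp4:1 pp5:3 pp6:2
Op 9: write(P1, v1, 100). refcount(pp1)=4>1 -> COPY to pp7. 8 ppages; refcounts: pp0:1 pp1:3 pp2:4 pp3:1 pp4:1 pp5:3 pp6:2 pp7:1

Answer: 8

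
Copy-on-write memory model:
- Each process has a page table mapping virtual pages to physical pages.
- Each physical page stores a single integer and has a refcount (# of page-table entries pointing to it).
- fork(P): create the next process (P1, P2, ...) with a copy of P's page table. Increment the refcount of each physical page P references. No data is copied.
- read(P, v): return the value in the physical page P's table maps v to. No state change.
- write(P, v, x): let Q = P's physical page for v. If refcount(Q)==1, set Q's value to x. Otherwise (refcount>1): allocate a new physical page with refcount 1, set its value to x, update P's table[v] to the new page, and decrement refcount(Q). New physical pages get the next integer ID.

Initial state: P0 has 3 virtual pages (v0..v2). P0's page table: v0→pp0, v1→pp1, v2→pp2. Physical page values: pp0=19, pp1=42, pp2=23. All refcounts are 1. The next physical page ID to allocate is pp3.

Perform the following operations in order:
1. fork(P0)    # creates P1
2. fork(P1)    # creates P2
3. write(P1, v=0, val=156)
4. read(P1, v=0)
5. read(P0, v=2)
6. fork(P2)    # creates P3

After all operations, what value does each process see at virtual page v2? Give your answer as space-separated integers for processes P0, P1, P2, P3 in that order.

Op 1: fork(P0) -> P1. 3 ppages; refcounts: pp0:2 pp1:2 pp2:2
Op 2: fork(P1) -> P2. 3 ppages; refcounts: pp0:3 pp1:3 pp2:3
Op 3: write(P1, v0, 156). refcount(pp0)=3>1 -> COPY to pp3. 4 ppages; refcounts: pp0:2 pp1:3 pp2:3 pp3:1
Op 4: read(P1, v0) -> 156. No state change.
Op 5: read(P0, v2) -> 23. No state change.
Op 6: fork(P2) -> P3. 4 ppages; refcounts: pp0:3 pp1:4 pp2:4 pp3:1
P0: v2 -> pp2 = 23
P1: v2 -> pp2 = 23
P2: v2 -> pp2 = 23
P3: v2 -> pp2 = 23

Answer: 23 23 23 23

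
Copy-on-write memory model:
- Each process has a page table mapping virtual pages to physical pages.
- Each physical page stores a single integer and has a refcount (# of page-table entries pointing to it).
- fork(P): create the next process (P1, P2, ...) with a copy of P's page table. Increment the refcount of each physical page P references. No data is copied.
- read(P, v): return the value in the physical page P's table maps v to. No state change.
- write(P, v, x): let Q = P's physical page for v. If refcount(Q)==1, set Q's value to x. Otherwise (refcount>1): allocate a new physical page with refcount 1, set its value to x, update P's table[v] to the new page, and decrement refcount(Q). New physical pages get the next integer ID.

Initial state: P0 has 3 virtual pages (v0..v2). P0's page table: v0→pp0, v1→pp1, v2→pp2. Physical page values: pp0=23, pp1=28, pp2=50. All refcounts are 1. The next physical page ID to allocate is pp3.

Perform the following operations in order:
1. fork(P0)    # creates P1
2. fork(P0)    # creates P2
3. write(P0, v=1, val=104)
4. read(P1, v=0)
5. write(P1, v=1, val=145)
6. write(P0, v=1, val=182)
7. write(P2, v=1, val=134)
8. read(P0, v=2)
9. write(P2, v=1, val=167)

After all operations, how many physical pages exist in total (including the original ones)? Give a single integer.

Answer: 5

Derivation:
Op 1: fork(P0) -> P1. 3 ppages; refcounts: pp0:2 pp1:2 pp2:2
Op 2: fork(P0) -> P2. 3 ppages; refcounts: pp0:3 pp1:3 pp2:3
Op 3: write(P0, v1, 104). refcount(pp1)=3>1 -> COPY to pp3. 4 ppages; refcounts: pp0:3 pp1:2 pp2:3 pp3:1
Op 4: read(P1, v0) -> 23. No state change.
Op 5: write(P1, v1, 145). refcount(pp1)=2>1 -> COPY to pp4. 5 ppages; refcounts: pp0:3 pp1:1 pp2:3 pp3:1 pp4:1
Op 6: write(P0, v1, 182). refcount(pp3)=1 -> write in place. 5 ppages; refcounts: pp0:3 pp1:1 pp2:3 pp3:1 pp4:1
Op 7: write(P2, v1, 134). refcount(pp1)=1 -> write in place. 5 ppages; refcounts: pp0:3 pp1:1 pp2:3 pp3:1 pp4:1
Op 8: read(P0, v2) -> 50. No state change.
Op 9: write(P2, v1, 167). refcount(pp1)=1 -> write in place. 5 ppages; refcounts: pp0:3 pp1:1 pp2:3 pp3:1 pp4:1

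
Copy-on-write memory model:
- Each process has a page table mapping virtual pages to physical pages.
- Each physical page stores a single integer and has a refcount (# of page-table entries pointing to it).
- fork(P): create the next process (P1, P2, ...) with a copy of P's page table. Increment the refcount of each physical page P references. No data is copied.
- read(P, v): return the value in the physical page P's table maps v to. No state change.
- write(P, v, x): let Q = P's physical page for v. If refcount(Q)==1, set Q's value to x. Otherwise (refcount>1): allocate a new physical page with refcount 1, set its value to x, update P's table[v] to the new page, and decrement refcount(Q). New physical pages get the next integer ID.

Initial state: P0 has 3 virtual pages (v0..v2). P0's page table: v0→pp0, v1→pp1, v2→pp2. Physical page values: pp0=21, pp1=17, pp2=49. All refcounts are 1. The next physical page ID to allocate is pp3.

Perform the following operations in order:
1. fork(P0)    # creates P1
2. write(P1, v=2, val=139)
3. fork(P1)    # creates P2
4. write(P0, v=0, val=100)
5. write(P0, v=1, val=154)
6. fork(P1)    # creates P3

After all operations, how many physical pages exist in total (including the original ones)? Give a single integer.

Op 1: fork(P0) -> P1. 3 ppages; refcounts: pp0:2 pp1:2 pp2:2
Op 2: write(P1, v2, 139). refcount(pp2)=2>1 -> COPY to pp3. 4 ppages; refcounts: pp0:2 pp1:2 pp2:1 pp3:1
Op 3: fork(P1) -> P2. 4 ppages; refcounts: pp0:3 pp1:3 pp2:1 pp3:2
Op 4: write(P0, v0, 100). refcount(pp0)=3>1 -> COPY to pp4. 5 ppages; refcounts: pp0:2 pp1:3 pp2:1 pp3:2 pp4:1
Op 5: write(P0, v1, 154). refcount(pp1)=3>1 -> COPY to pp5. 6 ppages; refcounts: pp0:2 pp1:2 pp2:1 pp3:2 pp4:1 pp5:1
Op 6: fork(P1) -> P3. 6 ppages; refcounts: pp0:3 pp1:3 pp2:1 pp3:3 pp4:1 pp5:1

Answer: 6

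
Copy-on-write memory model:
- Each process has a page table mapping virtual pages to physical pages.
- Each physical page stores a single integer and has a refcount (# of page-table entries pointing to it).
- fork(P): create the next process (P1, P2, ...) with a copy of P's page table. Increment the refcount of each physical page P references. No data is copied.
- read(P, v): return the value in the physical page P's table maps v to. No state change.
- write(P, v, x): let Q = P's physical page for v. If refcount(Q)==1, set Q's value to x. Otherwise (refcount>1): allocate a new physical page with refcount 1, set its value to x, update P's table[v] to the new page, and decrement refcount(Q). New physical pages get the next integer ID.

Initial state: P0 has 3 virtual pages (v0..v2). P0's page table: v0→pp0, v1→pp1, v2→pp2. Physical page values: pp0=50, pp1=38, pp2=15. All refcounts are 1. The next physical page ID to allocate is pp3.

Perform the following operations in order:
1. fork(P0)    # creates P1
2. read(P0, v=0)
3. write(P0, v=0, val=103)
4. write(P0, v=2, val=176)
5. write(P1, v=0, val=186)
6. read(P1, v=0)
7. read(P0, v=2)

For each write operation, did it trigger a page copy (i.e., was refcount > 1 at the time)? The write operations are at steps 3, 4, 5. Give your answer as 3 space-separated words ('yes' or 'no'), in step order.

Op 1: fork(P0) -> P1. 3 ppages; refcounts: pp0:2 pp1:2 pp2:2
Op 2: read(P0, v0) -> 50. No state change.
Op 3: write(P0, v0, 103). refcount(pp0)=2>1 -> COPY to pp3. 4 ppages; refcounts: pp0:1 pp1:2 pp2:2 pp3:1
Op 4: write(P0, v2, 176). refcount(pp2)=2>1 -> COPY to pp4. 5 ppages; refcounts: pp0:1 pp1:2 pp2:1 pp3:1 pp4:1
Op 5: write(P1, v0, 186). refcount(pp0)=1 -> write in place. 5 ppages; refcounts: pp0:1 pp1:2 pp2:1 pp3:1 pp4:1
Op 6: read(P1, v0) -> 186. No state change.
Op 7: read(P0, v2) -> 176. No state change.

yes yes no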